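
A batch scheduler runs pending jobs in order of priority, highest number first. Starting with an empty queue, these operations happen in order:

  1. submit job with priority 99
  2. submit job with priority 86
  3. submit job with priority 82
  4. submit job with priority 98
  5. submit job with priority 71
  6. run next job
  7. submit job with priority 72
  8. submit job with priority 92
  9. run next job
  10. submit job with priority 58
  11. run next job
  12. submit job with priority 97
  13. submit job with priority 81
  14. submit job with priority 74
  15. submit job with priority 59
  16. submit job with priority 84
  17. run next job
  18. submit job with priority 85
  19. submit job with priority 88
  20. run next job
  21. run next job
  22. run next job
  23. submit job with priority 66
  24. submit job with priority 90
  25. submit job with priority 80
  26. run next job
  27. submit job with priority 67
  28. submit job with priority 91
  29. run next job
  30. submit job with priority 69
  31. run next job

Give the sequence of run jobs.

insert 99 → {99}
insert 86 → {99, 86}
insert 82 → {99, 86, 82}
insert 98 → {99, 98, 86, 82}
insert 71 → {99, 98, 86, 82, 71}
run next job → 99; now {98, 86, 82, 71}
insert 72 → {98, 86, 82, 72, 71}
insert 92 → {98, 92, 86, 82, 72, 71}
run next job → 98; now {92, 86, 82, 72, 71}
insert 58 → {92, 86, 82, 72, 71, 58}
run next job → 92; now {86, 82, 72, 71, 58}
insert 97 → {97, 86, 82, 72, 71, 58}
insert 81 → {97, 86, 82, 81, 72, 71, 58}
insert 74 → {97, 86, 82, 81, 74, 72, 71, 58}
insert 59 → {97, 86, 82, 81, 74, 72, 71, 59, 58}
insert 84 → {97, 86, 84, 82, 81, 74, 72, 71, 59, 58}
run next job → 97; now {86, 84, 82, 81, 74, 72, 71, 59, 58}
insert 85 → {86, 85, 84, 82, 81, 74, 72, 71, 59, 58}
insert 88 → {88, 86, 85, 84, 82, 81, 74, 72, 71, 59, 58}
run next job → 88; now {86, 85, 84, 82, 81, 74, 72, 71, 59, 58}
run next job → 86; now {85, 84, 82, 81, 74, 72, 71, 59, 58}
run next job → 85; now {84, 82, 81, 74, 72, 71, 59, 58}
insert 66 → {84, 82, 81, 74, 72, 71, 66, 59, 58}
insert 90 → {90, 84, 82, 81, 74, 72, 71, 66, 59, 58}
insert 80 → {90, 84, 82, 81, 80, 74, 72, 71, 66, 59, 58}
run next job → 90; now {84, 82, 81, 80, 74, 72, 71, 66, 59, 58}
insert 67 → {84, 82, 81, 80, 74, 72, 71, 67, 66, 59, 58}
insert 91 → {91, 84, 82, 81, 80, 74, 72, 71, 67, 66, 59, 58}
run next job → 91; now {84, 82, 81, 80, 74, 72, 71, 67, 66, 59, 58}
insert 69 → {84, 82, 81, 80, 74, 72, 71, 69, 67, 66, 59, 58}
run next job → 84; now {82, 81, 80, 74, 72, 71, 69, 67, 66, 59, 58}

[99, 98, 92, 97, 88, 86, 85, 90, 91, 84]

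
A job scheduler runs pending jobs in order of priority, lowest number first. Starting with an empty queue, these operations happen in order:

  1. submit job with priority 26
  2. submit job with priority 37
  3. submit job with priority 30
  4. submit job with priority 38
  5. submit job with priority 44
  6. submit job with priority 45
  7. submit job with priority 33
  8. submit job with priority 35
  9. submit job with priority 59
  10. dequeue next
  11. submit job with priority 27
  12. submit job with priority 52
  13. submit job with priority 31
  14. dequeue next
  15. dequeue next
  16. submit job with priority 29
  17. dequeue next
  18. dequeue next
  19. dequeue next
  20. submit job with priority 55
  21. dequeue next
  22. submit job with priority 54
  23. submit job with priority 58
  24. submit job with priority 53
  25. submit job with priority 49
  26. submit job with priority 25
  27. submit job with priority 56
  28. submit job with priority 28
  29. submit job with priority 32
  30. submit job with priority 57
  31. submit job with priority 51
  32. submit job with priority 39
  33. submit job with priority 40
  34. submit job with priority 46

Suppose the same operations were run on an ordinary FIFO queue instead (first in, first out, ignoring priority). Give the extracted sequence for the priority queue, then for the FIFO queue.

insert 26 → {26}
insert 37 → {26, 37}
insert 30 → {26, 30, 37}
insert 38 → {26, 30, 37, 38}
insert 44 → {26, 30, 37, 38, 44}
insert 45 → {26, 30, 37, 38, 44, 45}
insert 33 → {26, 30, 33, 37, 38, 44, 45}
insert 35 → {26, 30, 33, 35, 37, 38, 44, 45}
insert 59 → {26, 30, 33, 35, 37, 38, 44, 45, 59}
dequeue next → 26; now {30, 33, 35, 37, 38, 44, 45, 59}
insert 27 → {27, 30, 33, 35, 37, 38, 44, 45, 59}
insert 52 → {27, 30, 33, 35, 37, 38, 44, 45, 52, 59}
insert 31 → {27, 30, 31, 33, 35, 37, 38, 44, 45, 52, 59}
dequeue next → 27; now {30, 31, 33, 35, 37, 38, 44, 45, 52, 59}
dequeue next → 30; now {31, 33, 35, 37, 38, 44, 45, 52, 59}
insert 29 → {29, 31, 33, 35, 37, 38, 44, 45, 52, 59}
dequeue next → 29; now {31, 33, 35, 37, 38, 44, 45, 52, 59}
dequeue next → 31; now {33, 35, 37, 38, 44, 45, 52, 59}
dequeue next → 33; now {35, 37, 38, 44, 45, 52, 59}
insert 55 → {35, 37, 38, 44, 45, 52, 55, 59}
dequeue next → 35; now {37, 38, 44, 45, 52, 55, 59}
insert 54 → {37, 38, 44, 45, 52, 54, 55, 59}
insert 58 → {37, 38, 44, 45, 52, 54, 55, 58, 59}
insert 53 → {37, 38, 44, 45, 52, 53, 54, 55, 58, 59}
insert 49 → {37, 38, 44, 45, 49, 52, 53, 54, 55, 58, 59}
insert 25 → {25, 37, 38, 44, 45, 49, 52, 53, 54, 55, 58, 59}
insert 56 → {25, 37, 38, 44, 45, 49, 52, 53, 54, 55, 56, 58, 59}
insert 28 → {25, 28, 37, 38, 44, 45, 49, 52, 53, 54, 55, 56, 58, 59}
insert 32 → {25, 28, 32, 37, 38, 44, 45, 49, 52, 53, 54, 55, 56, 58, 59}
insert 57 → {25, 28, 32, 37, 38, 44, 45, 49, 52, 53, 54, 55, 56, 57, 58, 59}
insert 51 → {25, 28, 32, 37, 38, 44, 45, 49, 51, 52, 53, 54, 55, 56, 57, 58, 59}
insert 39 → {25, 28, 32, 37, 38, 39, 44, 45, 49, 51, 52, 53, 54, 55, 56, 57, 58, 59}
insert 40 → {25, 28, 32, 37, 38, 39, 40, 44, 45, 49, 51, 52, 53, 54, 55, 56, 57, 58, 59}
insert 46 → {25, 28, 32, 37, 38, 39, 40, 44, 45, 46, 49, 51, 52, 53, 54, 55, 56, 57, 58, 59}

priority queue: 26, 27, 30, 29, 31, 33, 35; FIFO queue: 26, 37, 30, 38, 44, 45, 33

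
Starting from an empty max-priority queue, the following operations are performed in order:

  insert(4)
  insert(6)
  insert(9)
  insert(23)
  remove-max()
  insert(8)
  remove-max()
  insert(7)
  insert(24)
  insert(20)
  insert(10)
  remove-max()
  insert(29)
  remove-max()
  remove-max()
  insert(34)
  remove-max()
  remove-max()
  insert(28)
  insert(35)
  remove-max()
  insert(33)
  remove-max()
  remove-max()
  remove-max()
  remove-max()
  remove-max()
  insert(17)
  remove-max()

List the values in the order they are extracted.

23 → 9 → 24 → 29 → 20 → 34 → 10 → 35 → 33 → 28 → 8 → 7 → 6 → 17

insert 4 → {4}
insert 6 → {6, 4}
insert 9 → {9, 6, 4}
insert 23 → {23, 9, 6, 4}
remove-max → 23; now {9, 6, 4}
insert 8 → {9, 8, 6, 4}
remove-max → 9; now {8, 6, 4}
insert 7 → {8, 7, 6, 4}
insert 24 → {24, 8, 7, 6, 4}
insert 20 → {24, 20, 8, 7, 6, 4}
insert 10 → {24, 20, 10, 8, 7, 6, 4}
remove-max → 24; now {20, 10, 8, 7, 6, 4}
insert 29 → {29, 20, 10, 8, 7, 6, 4}
remove-max → 29; now {20, 10, 8, 7, 6, 4}
remove-max → 20; now {10, 8, 7, 6, 4}
insert 34 → {34, 10, 8, 7, 6, 4}
remove-max → 34; now {10, 8, 7, 6, 4}
remove-max → 10; now {8, 7, 6, 4}
insert 28 → {28, 8, 7, 6, 4}
insert 35 → {35, 28, 8, 7, 6, 4}
remove-max → 35; now {28, 8, 7, 6, 4}
insert 33 → {33, 28, 8, 7, 6, 4}
remove-max → 33; now {28, 8, 7, 6, 4}
remove-max → 28; now {8, 7, 6, 4}
remove-max → 8; now {7, 6, 4}
remove-max → 7; now {6, 4}
remove-max → 6; now {4}
insert 17 → {17, 4}
remove-max → 17; now {4}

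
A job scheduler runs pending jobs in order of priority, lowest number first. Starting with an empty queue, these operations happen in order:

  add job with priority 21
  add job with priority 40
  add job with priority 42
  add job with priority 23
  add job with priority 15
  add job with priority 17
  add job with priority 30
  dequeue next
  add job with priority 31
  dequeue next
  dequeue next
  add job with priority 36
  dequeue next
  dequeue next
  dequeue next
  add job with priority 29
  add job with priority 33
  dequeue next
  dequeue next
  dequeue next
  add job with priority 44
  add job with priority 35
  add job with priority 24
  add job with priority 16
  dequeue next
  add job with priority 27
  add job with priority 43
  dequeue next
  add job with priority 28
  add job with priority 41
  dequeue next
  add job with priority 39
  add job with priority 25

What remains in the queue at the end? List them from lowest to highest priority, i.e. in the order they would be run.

insert 21 → {21}
insert 40 → {21, 40}
insert 42 → {21, 40, 42}
insert 23 → {21, 23, 40, 42}
insert 15 → {15, 21, 23, 40, 42}
insert 17 → {15, 17, 21, 23, 40, 42}
insert 30 → {15, 17, 21, 23, 30, 40, 42}
dequeue next → 15; now {17, 21, 23, 30, 40, 42}
insert 31 → {17, 21, 23, 30, 31, 40, 42}
dequeue next → 17; now {21, 23, 30, 31, 40, 42}
dequeue next → 21; now {23, 30, 31, 40, 42}
insert 36 → {23, 30, 31, 36, 40, 42}
dequeue next → 23; now {30, 31, 36, 40, 42}
dequeue next → 30; now {31, 36, 40, 42}
dequeue next → 31; now {36, 40, 42}
insert 29 → {29, 36, 40, 42}
insert 33 → {29, 33, 36, 40, 42}
dequeue next → 29; now {33, 36, 40, 42}
dequeue next → 33; now {36, 40, 42}
dequeue next → 36; now {40, 42}
insert 44 → {40, 42, 44}
insert 35 → {35, 40, 42, 44}
insert 24 → {24, 35, 40, 42, 44}
insert 16 → {16, 24, 35, 40, 42, 44}
dequeue next → 16; now {24, 35, 40, 42, 44}
insert 27 → {24, 27, 35, 40, 42, 44}
insert 43 → {24, 27, 35, 40, 42, 43, 44}
dequeue next → 24; now {27, 35, 40, 42, 43, 44}
insert 28 → {27, 28, 35, 40, 42, 43, 44}
insert 41 → {27, 28, 35, 40, 41, 42, 43, 44}
dequeue next → 27; now {28, 35, 40, 41, 42, 43, 44}
insert 39 → {28, 35, 39, 40, 41, 42, 43, 44}
insert 25 → {25, 28, 35, 39, 40, 41, 42, 43, 44}

[25, 28, 35, 39, 40, 41, 42, 43, 44]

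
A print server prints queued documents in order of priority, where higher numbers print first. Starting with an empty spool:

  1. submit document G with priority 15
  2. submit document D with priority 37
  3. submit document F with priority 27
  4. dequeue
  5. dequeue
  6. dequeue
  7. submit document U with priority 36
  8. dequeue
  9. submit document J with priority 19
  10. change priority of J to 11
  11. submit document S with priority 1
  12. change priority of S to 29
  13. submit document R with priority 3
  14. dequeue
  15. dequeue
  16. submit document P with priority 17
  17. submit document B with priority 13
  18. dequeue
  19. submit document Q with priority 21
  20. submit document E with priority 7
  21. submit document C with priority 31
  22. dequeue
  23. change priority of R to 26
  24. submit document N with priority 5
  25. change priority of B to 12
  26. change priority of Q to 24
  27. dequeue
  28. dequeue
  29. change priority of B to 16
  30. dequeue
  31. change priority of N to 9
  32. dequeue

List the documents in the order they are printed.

D, F, G, U, S, J, P, C, R, Q, B, N

add G (priority 15) → {G:15}
add D (priority 37) → {D:37, G:15}
add F (priority 27) → {D:37, F:27, G:15}
dequeue → D; now {F:27, G:15}
dequeue → F; now {G:15}
dequeue → G; now {}
add U (priority 36) → {U:36}
dequeue → U; now {}
add J (priority 19) → {J:19}
update J to priority 11 → {J:11}
add S (priority 1) → {J:11, S:1}
update S to priority 29 → {S:29, J:11}
add R (priority 3) → {S:29, J:11, R:3}
dequeue → S; now {J:11, R:3}
dequeue → J; now {R:3}
add P (priority 17) → {P:17, R:3}
add B (priority 13) → {P:17, B:13, R:3}
dequeue → P; now {B:13, R:3}
add Q (priority 21) → {Q:21, B:13, R:3}
add E (priority 7) → {Q:21, B:13, E:7, R:3}
add C (priority 31) → {C:31, Q:21, B:13, E:7, R:3}
dequeue → C; now {Q:21, B:13, E:7, R:3}
update R to priority 26 → {R:26, Q:21, B:13, E:7}
add N (priority 5) → {R:26, Q:21, B:13, E:7, N:5}
update B to priority 12 → {R:26, Q:21, B:12, E:7, N:5}
update Q to priority 24 → {R:26, Q:24, B:12, E:7, N:5}
dequeue → R; now {Q:24, B:12, E:7, N:5}
dequeue → Q; now {B:12, E:7, N:5}
update B to priority 16 → {B:16, E:7, N:5}
dequeue → B; now {E:7, N:5}
update N to priority 9 → {N:9, E:7}
dequeue → N; now {E:7}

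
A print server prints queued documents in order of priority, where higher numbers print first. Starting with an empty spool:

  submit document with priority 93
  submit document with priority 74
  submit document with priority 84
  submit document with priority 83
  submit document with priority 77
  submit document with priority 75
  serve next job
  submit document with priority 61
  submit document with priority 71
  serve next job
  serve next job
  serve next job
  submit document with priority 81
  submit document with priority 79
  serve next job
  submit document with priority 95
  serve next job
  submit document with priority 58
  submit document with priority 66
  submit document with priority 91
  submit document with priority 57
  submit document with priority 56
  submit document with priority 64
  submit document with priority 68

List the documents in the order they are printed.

insert 93 → {93}
insert 74 → {93, 74}
insert 84 → {93, 84, 74}
insert 83 → {93, 84, 83, 74}
insert 77 → {93, 84, 83, 77, 74}
insert 75 → {93, 84, 83, 77, 75, 74}
serve next job → 93; now {84, 83, 77, 75, 74}
insert 61 → {84, 83, 77, 75, 74, 61}
insert 71 → {84, 83, 77, 75, 74, 71, 61}
serve next job → 84; now {83, 77, 75, 74, 71, 61}
serve next job → 83; now {77, 75, 74, 71, 61}
serve next job → 77; now {75, 74, 71, 61}
insert 81 → {81, 75, 74, 71, 61}
insert 79 → {81, 79, 75, 74, 71, 61}
serve next job → 81; now {79, 75, 74, 71, 61}
insert 95 → {95, 79, 75, 74, 71, 61}
serve next job → 95; now {79, 75, 74, 71, 61}
insert 58 → {79, 75, 74, 71, 61, 58}
insert 66 → {79, 75, 74, 71, 66, 61, 58}
insert 91 → {91, 79, 75, 74, 71, 66, 61, 58}
insert 57 → {91, 79, 75, 74, 71, 66, 61, 58, 57}
insert 56 → {91, 79, 75, 74, 71, 66, 61, 58, 57, 56}
insert 64 → {91, 79, 75, 74, 71, 66, 64, 61, 58, 57, 56}
insert 68 → {91, 79, 75, 74, 71, 68, 66, 64, 61, 58, 57, 56}

93 → 84 → 83 → 77 → 81 → 95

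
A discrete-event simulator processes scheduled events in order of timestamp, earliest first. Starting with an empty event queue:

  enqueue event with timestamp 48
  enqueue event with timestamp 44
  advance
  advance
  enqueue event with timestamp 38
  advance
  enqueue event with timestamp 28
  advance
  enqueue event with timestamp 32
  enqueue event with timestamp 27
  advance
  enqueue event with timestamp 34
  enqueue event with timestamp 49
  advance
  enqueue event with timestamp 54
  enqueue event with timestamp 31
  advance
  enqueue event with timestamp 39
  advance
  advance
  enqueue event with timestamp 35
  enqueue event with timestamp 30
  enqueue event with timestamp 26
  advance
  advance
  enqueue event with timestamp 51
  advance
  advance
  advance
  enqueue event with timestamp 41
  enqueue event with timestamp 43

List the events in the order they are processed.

[44, 48, 38, 28, 27, 32, 31, 34, 39, 26, 30, 35, 49, 51]

insert 48 → {48}
insert 44 → {44, 48}
advance → 44; now {48}
advance → 48; now {}
insert 38 → {38}
advance → 38; now {}
insert 28 → {28}
advance → 28; now {}
insert 32 → {32}
insert 27 → {27, 32}
advance → 27; now {32}
insert 34 → {32, 34}
insert 49 → {32, 34, 49}
advance → 32; now {34, 49}
insert 54 → {34, 49, 54}
insert 31 → {31, 34, 49, 54}
advance → 31; now {34, 49, 54}
insert 39 → {34, 39, 49, 54}
advance → 34; now {39, 49, 54}
advance → 39; now {49, 54}
insert 35 → {35, 49, 54}
insert 30 → {30, 35, 49, 54}
insert 26 → {26, 30, 35, 49, 54}
advance → 26; now {30, 35, 49, 54}
advance → 30; now {35, 49, 54}
insert 51 → {35, 49, 51, 54}
advance → 35; now {49, 51, 54}
advance → 49; now {51, 54}
advance → 51; now {54}
insert 41 → {41, 54}
insert 43 → {41, 43, 54}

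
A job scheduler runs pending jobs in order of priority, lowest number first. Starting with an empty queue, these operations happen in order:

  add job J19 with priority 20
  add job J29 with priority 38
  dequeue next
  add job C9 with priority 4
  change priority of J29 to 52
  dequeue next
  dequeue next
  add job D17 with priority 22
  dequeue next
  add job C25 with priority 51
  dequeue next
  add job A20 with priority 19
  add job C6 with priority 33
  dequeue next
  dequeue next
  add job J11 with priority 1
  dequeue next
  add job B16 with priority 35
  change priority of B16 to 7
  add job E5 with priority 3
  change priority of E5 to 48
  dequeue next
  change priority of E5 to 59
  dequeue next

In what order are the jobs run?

J19 → C9 → J29 → D17 → C25 → A20 → C6 → J11 → B16 → E5

add J19 (priority 20) → {J19:20}
add J29 (priority 38) → {J19:20, J29:38}
dequeue next → J19; now {J29:38}
add C9 (priority 4) → {C9:4, J29:38}
update J29 to priority 52 → {C9:4, J29:52}
dequeue next → C9; now {J29:52}
dequeue next → J29; now {}
add D17 (priority 22) → {D17:22}
dequeue next → D17; now {}
add C25 (priority 51) → {C25:51}
dequeue next → C25; now {}
add A20 (priority 19) → {A20:19}
add C6 (priority 33) → {A20:19, C6:33}
dequeue next → A20; now {C6:33}
dequeue next → C6; now {}
add J11 (priority 1) → {J11:1}
dequeue next → J11; now {}
add B16 (priority 35) → {B16:35}
update B16 to priority 7 → {B16:7}
add E5 (priority 3) → {E5:3, B16:7}
update E5 to priority 48 → {B16:7, E5:48}
dequeue next → B16; now {E5:48}
update E5 to priority 59 → {E5:59}
dequeue next → E5; now {}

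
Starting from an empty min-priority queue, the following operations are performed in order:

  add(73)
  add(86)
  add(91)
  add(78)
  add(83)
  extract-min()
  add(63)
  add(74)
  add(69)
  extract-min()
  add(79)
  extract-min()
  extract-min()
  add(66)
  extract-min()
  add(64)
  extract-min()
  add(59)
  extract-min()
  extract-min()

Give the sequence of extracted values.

insert 73 → {73}
insert 86 → {73, 86}
insert 91 → {73, 86, 91}
insert 78 → {73, 78, 86, 91}
insert 83 → {73, 78, 83, 86, 91}
extract-min → 73; now {78, 83, 86, 91}
insert 63 → {63, 78, 83, 86, 91}
insert 74 → {63, 74, 78, 83, 86, 91}
insert 69 → {63, 69, 74, 78, 83, 86, 91}
extract-min → 63; now {69, 74, 78, 83, 86, 91}
insert 79 → {69, 74, 78, 79, 83, 86, 91}
extract-min → 69; now {74, 78, 79, 83, 86, 91}
extract-min → 74; now {78, 79, 83, 86, 91}
insert 66 → {66, 78, 79, 83, 86, 91}
extract-min → 66; now {78, 79, 83, 86, 91}
insert 64 → {64, 78, 79, 83, 86, 91}
extract-min → 64; now {78, 79, 83, 86, 91}
insert 59 → {59, 78, 79, 83, 86, 91}
extract-min → 59; now {78, 79, 83, 86, 91}
extract-min → 78; now {79, 83, 86, 91}

73, 63, 69, 74, 66, 64, 59, 78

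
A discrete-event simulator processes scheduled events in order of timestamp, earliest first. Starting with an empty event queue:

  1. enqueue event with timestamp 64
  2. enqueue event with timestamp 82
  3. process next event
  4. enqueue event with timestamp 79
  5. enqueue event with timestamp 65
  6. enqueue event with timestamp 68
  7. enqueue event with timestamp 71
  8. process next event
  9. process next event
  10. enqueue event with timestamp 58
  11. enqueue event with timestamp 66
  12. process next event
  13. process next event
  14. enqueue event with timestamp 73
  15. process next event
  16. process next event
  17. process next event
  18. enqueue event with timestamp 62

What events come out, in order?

insert 64 → {64}
insert 82 → {64, 82}
process next event → 64; now {82}
insert 79 → {79, 82}
insert 65 → {65, 79, 82}
insert 68 → {65, 68, 79, 82}
insert 71 → {65, 68, 71, 79, 82}
process next event → 65; now {68, 71, 79, 82}
process next event → 68; now {71, 79, 82}
insert 58 → {58, 71, 79, 82}
insert 66 → {58, 66, 71, 79, 82}
process next event → 58; now {66, 71, 79, 82}
process next event → 66; now {71, 79, 82}
insert 73 → {71, 73, 79, 82}
process next event → 71; now {73, 79, 82}
process next event → 73; now {79, 82}
process next event → 79; now {82}
insert 62 → {62, 82}

64 → 65 → 68 → 58 → 66 → 71 → 73 → 79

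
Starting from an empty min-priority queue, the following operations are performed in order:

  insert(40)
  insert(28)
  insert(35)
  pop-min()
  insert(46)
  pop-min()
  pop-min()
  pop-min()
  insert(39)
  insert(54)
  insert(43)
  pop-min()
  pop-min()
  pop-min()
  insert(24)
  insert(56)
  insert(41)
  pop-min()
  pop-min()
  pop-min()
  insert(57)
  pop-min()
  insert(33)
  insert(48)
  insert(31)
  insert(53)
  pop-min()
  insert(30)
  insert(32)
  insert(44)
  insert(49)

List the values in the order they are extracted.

insert 40 → {40}
insert 28 → {28, 40}
insert 35 → {28, 35, 40}
pop-min → 28; now {35, 40}
insert 46 → {35, 40, 46}
pop-min → 35; now {40, 46}
pop-min → 40; now {46}
pop-min → 46; now {}
insert 39 → {39}
insert 54 → {39, 54}
insert 43 → {39, 43, 54}
pop-min → 39; now {43, 54}
pop-min → 43; now {54}
pop-min → 54; now {}
insert 24 → {24}
insert 56 → {24, 56}
insert 41 → {24, 41, 56}
pop-min → 24; now {41, 56}
pop-min → 41; now {56}
pop-min → 56; now {}
insert 57 → {57}
pop-min → 57; now {}
insert 33 → {33}
insert 48 → {33, 48}
insert 31 → {31, 33, 48}
insert 53 → {31, 33, 48, 53}
pop-min → 31; now {33, 48, 53}
insert 30 → {30, 33, 48, 53}
insert 32 → {30, 32, 33, 48, 53}
insert 44 → {30, 32, 33, 44, 48, 53}
insert 49 → {30, 32, 33, 44, 48, 49, 53}

28 → 35 → 40 → 46 → 39 → 43 → 54 → 24 → 41 → 56 → 57 → 31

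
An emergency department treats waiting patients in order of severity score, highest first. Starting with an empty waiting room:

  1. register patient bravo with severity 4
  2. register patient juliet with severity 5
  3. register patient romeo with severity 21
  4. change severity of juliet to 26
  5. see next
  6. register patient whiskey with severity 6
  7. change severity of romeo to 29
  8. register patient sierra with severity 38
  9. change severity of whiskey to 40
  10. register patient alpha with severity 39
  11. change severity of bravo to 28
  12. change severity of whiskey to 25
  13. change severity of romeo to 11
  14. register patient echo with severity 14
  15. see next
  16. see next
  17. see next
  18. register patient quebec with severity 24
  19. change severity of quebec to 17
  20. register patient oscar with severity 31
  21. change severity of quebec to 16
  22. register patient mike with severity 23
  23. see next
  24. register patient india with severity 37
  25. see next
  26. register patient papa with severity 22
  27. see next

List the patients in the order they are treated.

add bravo (severity 4) → {bravo:4}
add juliet (severity 5) → {juliet:5, bravo:4}
add romeo (severity 21) → {romeo:21, juliet:5, bravo:4}
update juliet to severity 26 → {juliet:26, romeo:21, bravo:4}
see next → juliet; now {romeo:21, bravo:4}
add whiskey (severity 6) → {romeo:21, whiskey:6, bravo:4}
update romeo to severity 29 → {romeo:29, whiskey:6, bravo:4}
add sierra (severity 38) → {sierra:38, romeo:29, whiskey:6, bravo:4}
update whiskey to severity 40 → {whiskey:40, sierra:38, romeo:29, bravo:4}
add alpha (severity 39) → {whiskey:40, alpha:39, sierra:38, romeo:29, bravo:4}
update bravo to severity 28 → {whiskey:40, alpha:39, sierra:38, romeo:29, bravo:28}
update whiskey to severity 25 → {alpha:39, sierra:38, romeo:29, bravo:28, whiskey:25}
update romeo to severity 11 → {alpha:39, sierra:38, bravo:28, whiskey:25, romeo:11}
add echo (severity 14) → {alpha:39, sierra:38, bravo:28, whiskey:25, echo:14, romeo:11}
see next → alpha; now {sierra:38, bravo:28, whiskey:25, echo:14, romeo:11}
see next → sierra; now {bravo:28, whiskey:25, echo:14, romeo:11}
see next → bravo; now {whiskey:25, echo:14, romeo:11}
add quebec (severity 24) → {whiskey:25, quebec:24, echo:14, romeo:11}
update quebec to severity 17 → {whiskey:25, quebec:17, echo:14, romeo:11}
add oscar (severity 31) → {oscar:31, whiskey:25, quebec:17, echo:14, romeo:11}
update quebec to severity 16 → {oscar:31, whiskey:25, quebec:16, echo:14, romeo:11}
add mike (severity 23) → {oscar:31, whiskey:25, mike:23, quebec:16, echo:14, romeo:11}
see next → oscar; now {whiskey:25, mike:23, quebec:16, echo:14, romeo:11}
add india (severity 37) → {india:37, whiskey:25, mike:23, quebec:16, echo:14, romeo:11}
see next → india; now {whiskey:25, mike:23, quebec:16, echo:14, romeo:11}
add papa (severity 22) → {whiskey:25, mike:23, papa:22, quebec:16, echo:14, romeo:11}
see next → whiskey; now {mike:23, papa:22, quebec:16, echo:14, romeo:11}

juliet → alpha → sierra → bravo → oscar → india → whiskey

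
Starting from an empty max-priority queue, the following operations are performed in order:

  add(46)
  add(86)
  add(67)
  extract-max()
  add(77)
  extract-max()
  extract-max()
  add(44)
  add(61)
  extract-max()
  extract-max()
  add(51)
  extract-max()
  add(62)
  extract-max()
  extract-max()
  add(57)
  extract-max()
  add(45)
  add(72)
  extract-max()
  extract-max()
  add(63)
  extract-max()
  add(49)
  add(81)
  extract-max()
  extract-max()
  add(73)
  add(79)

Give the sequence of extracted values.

[86, 77, 67, 61, 46, 51, 62, 44, 57, 72, 45, 63, 81, 49]

insert 46 → {46}
insert 86 → {86, 46}
insert 67 → {86, 67, 46}
extract-max → 86; now {67, 46}
insert 77 → {77, 67, 46}
extract-max → 77; now {67, 46}
extract-max → 67; now {46}
insert 44 → {46, 44}
insert 61 → {61, 46, 44}
extract-max → 61; now {46, 44}
extract-max → 46; now {44}
insert 51 → {51, 44}
extract-max → 51; now {44}
insert 62 → {62, 44}
extract-max → 62; now {44}
extract-max → 44; now {}
insert 57 → {57}
extract-max → 57; now {}
insert 45 → {45}
insert 72 → {72, 45}
extract-max → 72; now {45}
extract-max → 45; now {}
insert 63 → {63}
extract-max → 63; now {}
insert 49 → {49}
insert 81 → {81, 49}
extract-max → 81; now {49}
extract-max → 49; now {}
insert 73 → {73}
insert 79 → {79, 73}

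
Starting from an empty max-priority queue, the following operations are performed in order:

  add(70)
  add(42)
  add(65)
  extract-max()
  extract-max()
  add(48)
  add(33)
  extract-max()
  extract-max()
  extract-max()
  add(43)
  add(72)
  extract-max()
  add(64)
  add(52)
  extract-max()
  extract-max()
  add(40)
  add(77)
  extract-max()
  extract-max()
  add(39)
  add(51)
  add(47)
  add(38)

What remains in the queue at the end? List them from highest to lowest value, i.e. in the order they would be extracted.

insert 70 → {70}
insert 42 → {70, 42}
insert 65 → {70, 65, 42}
extract-max → 70; now {65, 42}
extract-max → 65; now {42}
insert 48 → {48, 42}
insert 33 → {48, 42, 33}
extract-max → 48; now {42, 33}
extract-max → 42; now {33}
extract-max → 33; now {}
insert 43 → {43}
insert 72 → {72, 43}
extract-max → 72; now {43}
insert 64 → {64, 43}
insert 52 → {64, 52, 43}
extract-max → 64; now {52, 43}
extract-max → 52; now {43}
insert 40 → {43, 40}
insert 77 → {77, 43, 40}
extract-max → 77; now {43, 40}
extract-max → 43; now {40}
insert 39 → {40, 39}
insert 51 → {51, 40, 39}
insert 47 → {51, 47, 40, 39}
insert 38 → {51, 47, 40, 39, 38}

51, 47, 40, 39, 38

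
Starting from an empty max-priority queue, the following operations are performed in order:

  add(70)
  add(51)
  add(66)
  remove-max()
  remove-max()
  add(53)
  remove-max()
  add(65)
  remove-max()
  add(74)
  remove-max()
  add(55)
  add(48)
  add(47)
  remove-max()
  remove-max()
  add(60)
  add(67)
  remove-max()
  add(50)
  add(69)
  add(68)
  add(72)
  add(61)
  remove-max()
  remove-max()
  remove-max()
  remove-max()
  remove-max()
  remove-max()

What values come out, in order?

insert 70 → {70}
insert 51 → {70, 51}
insert 66 → {70, 66, 51}
remove-max → 70; now {66, 51}
remove-max → 66; now {51}
insert 53 → {53, 51}
remove-max → 53; now {51}
insert 65 → {65, 51}
remove-max → 65; now {51}
insert 74 → {74, 51}
remove-max → 74; now {51}
insert 55 → {55, 51}
insert 48 → {55, 51, 48}
insert 47 → {55, 51, 48, 47}
remove-max → 55; now {51, 48, 47}
remove-max → 51; now {48, 47}
insert 60 → {60, 48, 47}
insert 67 → {67, 60, 48, 47}
remove-max → 67; now {60, 48, 47}
insert 50 → {60, 50, 48, 47}
insert 69 → {69, 60, 50, 48, 47}
insert 68 → {69, 68, 60, 50, 48, 47}
insert 72 → {72, 69, 68, 60, 50, 48, 47}
insert 61 → {72, 69, 68, 61, 60, 50, 48, 47}
remove-max → 72; now {69, 68, 61, 60, 50, 48, 47}
remove-max → 69; now {68, 61, 60, 50, 48, 47}
remove-max → 68; now {61, 60, 50, 48, 47}
remove-max → 61; now {60, 50, 48, 47}
remove-max → 60; now {50, 48, 47}
remove-max → 50; now {48, 47}

70, 66, 53, 65, 74, 55, 51, 67, 72, 69, 68, 61, 60, 50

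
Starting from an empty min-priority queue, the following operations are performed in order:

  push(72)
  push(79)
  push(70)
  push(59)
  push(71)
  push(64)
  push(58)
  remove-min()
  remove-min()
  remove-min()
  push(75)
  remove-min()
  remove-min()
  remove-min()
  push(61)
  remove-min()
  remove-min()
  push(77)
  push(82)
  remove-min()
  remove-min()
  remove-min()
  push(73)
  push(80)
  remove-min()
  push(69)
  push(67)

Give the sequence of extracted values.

58, 59, 64, 70, 71, 72, 61, 75, 77, 79, 82, 73

insert 72 → {72}
insert 79 → {72, 79}
insert 70 → {70, 72, 79}
insert 59 → {59, 70, 72, 79}
insert 71 → {59, 70, 71, 72, 79}
insert 64 → {59, 64, 70, 71, 72, 79}
insert 58 → {58, 59, 64, 70, 71, 72, 79}
remove-min → 58; now {59, 64, 70, 71, 72, 79}
remove-min → 59; now {64, 70, 71, 72, 79}
remove-min → 64; now {70, 71, 72, 79}
insert 75 → {70, 71, 72, 75, 79}
remove-min → 70; now {71, 72, 75, 79}
remove-min → 71; now {72, 75, 79}
remove-min → 72; now {75, 79}
insert 61 → {61, 75, 79}
remove-min → 61; now {75, 79}
remove-min → 75; now {79}
insert 77 → {77, 79}
insert 82 → {77, 79, 82}
remove-min → 77; now {79, 82}
remove-min → 79; now {82}
remove-min → 82; now {}
insert 73 → {73}
insert 80 → {73, 80}
remove-min → 73; now {80}
insert 69 → {69, 80}
insert 67 → {67, 69, 80}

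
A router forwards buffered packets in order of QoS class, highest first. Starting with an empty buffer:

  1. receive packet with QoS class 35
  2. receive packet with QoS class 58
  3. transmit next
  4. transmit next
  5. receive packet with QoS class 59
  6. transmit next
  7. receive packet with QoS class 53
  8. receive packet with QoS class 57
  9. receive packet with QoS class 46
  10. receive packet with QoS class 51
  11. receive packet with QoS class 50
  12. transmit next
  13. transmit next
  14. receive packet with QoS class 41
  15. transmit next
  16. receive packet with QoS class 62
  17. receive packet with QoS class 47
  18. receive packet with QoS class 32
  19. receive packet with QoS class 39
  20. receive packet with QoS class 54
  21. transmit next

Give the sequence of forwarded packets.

58, 35, 59, 57, 53, 51, 62

insert 35 → {35}
insert 58 → {58, 35}
transmit next → 58; now {35}
transmit next → 35; now {}
insert 59 → {59}
transmit next → 59; now {}
insert 53 → {53}
insert 57 → {57, 53}
insert 46 → {57, 53, 46}
insert 51 → {57, 53, 51, 46}
insert 50 → {57, 53, 51, 50, 46}
transmit next → 57; now {53, 51, 50, 46}
transmit next → 53; now {51, 50, 46}
insert 41 → {51, 50, 46, 41}
transmit next → 51; now {50, 46, 41}
insert 62 → {62, 50, 46, 41}
insert 47 → {62, 50, 47, 46, 41}
insert 32 → {62, 50, 47, 46, 41, 32}
insert 39 → {62, 50, 47, 46, 41, 39, 32}
insert 54 → {62, 54, 50, 47, 46, 41, 39, 32}
transmit next → 62; now {54, 50, 47, 46, 41, 39, 32}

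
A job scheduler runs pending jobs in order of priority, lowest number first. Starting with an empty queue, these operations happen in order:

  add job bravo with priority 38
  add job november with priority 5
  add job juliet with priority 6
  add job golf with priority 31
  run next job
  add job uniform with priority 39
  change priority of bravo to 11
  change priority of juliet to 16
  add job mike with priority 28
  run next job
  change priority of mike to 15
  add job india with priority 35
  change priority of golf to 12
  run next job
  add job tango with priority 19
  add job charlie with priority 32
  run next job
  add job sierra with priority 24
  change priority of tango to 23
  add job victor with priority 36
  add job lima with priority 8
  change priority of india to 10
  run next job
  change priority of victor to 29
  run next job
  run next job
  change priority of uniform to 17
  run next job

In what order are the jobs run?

november → bravo → golf → mike → lima → india → juliet → uniform

add bravo (priority 38) → {bravo:38}
add november (priority 5) → {november:5, bravo:38}
add juliet (priority 6) → {november:5, juliet:6, bravo:38}
add golf (priority 31) → {november:5, juliet:6, golf:31, bravo:38}
run next job → november; now {juliet:6, golf:31, bravo:38}
add uniform (priority 39) → {juliet:6, golf:31, bravo:38, uniform:39}
update bravo to priority 11 → {juliet:6, bravo:11, golf:31, uniform:39}
update juliet to priority 16 → {bravo:11, juliet:16, golf:31, uniform:39}
add mike (priority 28) → {bravo:11, juliet:16, mike:28, golf:31, uniform:39}
run next job → bravo; now {juliet:16, mike:28, golf:31, uniform:39}
update mike to priority 15 → {mike:15, juliet:16, golf:31, uniform:39}
add india (priority 35) → {mike:15, juliet:16, golf:31, india:35, uniform:39}
update golf to priority 12 → {golf:12, mike:15, juliet:16, india:35, uniform:39}
run next job → golf; now {mike:15, juliet:16, india:35, uniform:39}
add tango (priority 19) → {mike:15, juliet:16, tango:19, india:35, uniform:39}
add charlie (priority 32) → {mike:15, juliet:16, tango:19, charlie:32, india:35, uniform:39}
run next job → mike; now {juliet:16, tango:19, charlie:32, india:35, uniform:39}
add sierra (priority 24) → {juliet:16, tango:19, sierra:24, charlie:32, india:35, uniform:39}
update tango to priority 23 → {juliet:16, tango:23, sierra:24, charlie:32, india:35, uniform:39}
add victor (priority 36) → {juliet:16, tango:23, sierra:24, charlie:32, india:35, victor:36, uniform:39}
add lima (priority 8) → {lima:8, juliet:16, tango:23, sierra:24, charlie:32, india:35, victor:36, uniform:39}
update india to priority 10 → {lima:8, india:10, juliet:16, tango:23, sierra:24, charlie:32, victor:36, uniform:39}
run next job → lima; now {india:10, juliet:16, tango:23, sierra:24, charlie:32, victor:36, uniform:39}
update victor to priority 29 → {india:10, juliet:16, tango:23, sierra:24, victor:29, charlie:32, uniform:39}
run next job → india; now {juliet:16, tango:23, sierra:24, victor:29, charlie:32, uniform:39}
run next job → juliet; now {tango:23, sierra:24, victor:29, charlie:32, uniform:39}
update uniform to priority 17 → {uniform:17, tango:23, sierra:24, victor:29, charlie:32}
run next job → uniform; now {tango:23, sierra:24, victor:29, charlie:32}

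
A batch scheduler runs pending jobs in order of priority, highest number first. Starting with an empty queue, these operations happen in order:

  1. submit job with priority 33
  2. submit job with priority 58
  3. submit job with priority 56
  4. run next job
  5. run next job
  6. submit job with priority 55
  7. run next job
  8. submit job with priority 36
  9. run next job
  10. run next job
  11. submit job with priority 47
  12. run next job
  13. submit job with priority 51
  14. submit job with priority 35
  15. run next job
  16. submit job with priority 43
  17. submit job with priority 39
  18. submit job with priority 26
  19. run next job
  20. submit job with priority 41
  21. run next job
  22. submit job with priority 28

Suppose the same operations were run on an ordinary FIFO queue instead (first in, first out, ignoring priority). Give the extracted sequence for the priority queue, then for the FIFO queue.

priority queue: [58, 56, 55, 36, 33, 47, 51, 43, 41]; FIFO queue: [33, 58, 56, 55, 36, 47, 51, 35, 43]

insert 33 → {33}
insert 58 → {58, 33}
insert 56 → {58, 56, 33}
run next job → 58; now {56, 33}
run next job → 56; now {33}
insert 55 → {55, 33}
run next job → 55; now {33}
insert 36 → {36, 33}
run next job → 36; now {33}
run next job → 33; now {}
insert 47 → {47}
run next job → 47; now {}
insert 51 → {51}
insert 35 → {51, 35}
run next job → 51; now {35}
insert 43 → {43, 35}
insert 39 → {43, 39, 35}
insert 26 → {43, 39, 35, 26}
run next job → 43; now {39, 35, 26}
insert 41 → {41, 39, 35, 26}
run next job → 41; now {39, 35, 26}
insert 28 → {39, 35, 28, 26}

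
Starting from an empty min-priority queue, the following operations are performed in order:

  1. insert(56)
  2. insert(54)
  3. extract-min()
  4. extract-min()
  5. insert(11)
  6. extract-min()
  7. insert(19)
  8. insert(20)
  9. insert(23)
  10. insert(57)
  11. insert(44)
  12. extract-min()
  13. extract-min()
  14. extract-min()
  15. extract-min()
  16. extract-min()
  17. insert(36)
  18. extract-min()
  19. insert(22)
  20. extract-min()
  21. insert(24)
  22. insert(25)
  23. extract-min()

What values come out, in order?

insert 56 → {56}
insert 54 → {54, 56}
extract-min → 54; now {56}
extract-min → 56; now {}
insert 11 → {11}
extract-min → 11; now {}
insert 19 → {19}
insert 20 → {19, 20}
insert 23 → {19, 20, 23}
insert 57 → {19, 20, 23, 57}
insert 44 → {19, 20, 23, 44, 57}
extract-min → 19; now {20, 23, 44, 57}
extract-min → 20; now {23, 44, 57}
extract-min → 23; now {44, 57}
extract-min → 44; now {57}
extract-min → 57; now {}
insert 36 → {36}
extract-min → 36; now {}
insert 22 → {22}
extract-min → 22; now {}
insert 24 → {24}
insert 25 → {24, 25}
extract-min → 24; now {25}

[54, 56, 11, 19, 20, 23, 44, 57, 36, 22, 24]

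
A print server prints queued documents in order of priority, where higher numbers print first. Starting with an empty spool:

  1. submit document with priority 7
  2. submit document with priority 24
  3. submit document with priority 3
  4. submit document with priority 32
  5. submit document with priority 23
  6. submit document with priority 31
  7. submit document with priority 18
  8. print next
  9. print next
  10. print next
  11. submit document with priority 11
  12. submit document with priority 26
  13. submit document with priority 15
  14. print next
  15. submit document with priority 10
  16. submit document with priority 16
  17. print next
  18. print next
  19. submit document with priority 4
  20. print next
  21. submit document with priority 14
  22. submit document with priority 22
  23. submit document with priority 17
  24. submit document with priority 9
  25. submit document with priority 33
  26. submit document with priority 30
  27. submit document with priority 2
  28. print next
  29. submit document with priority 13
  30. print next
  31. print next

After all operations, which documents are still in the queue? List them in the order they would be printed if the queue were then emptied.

17, 15, 14, 13, 11, 10, 9, 7, 4, 3, 2

insert 7 → {7}
insert 24 → {24, 7}
insert 3 → {24, 7, 3}
insert 32 → {32, 24, 7, 3}
insert 23 → {32, 24, 23, 7, 3}
insert 31 → {32, 31, 24, 23, 7, 3}
insert 18 → {32, 31, 24, 23, 18, 7, 3}
print next → 32; now {31, 24, 23, 18, 7, 3}
print next → 31; now {24, 23, 18, 7, 3}
print next → 24; now {23, 18, 7, 3}
insert 11 → {23, 18, 11, 7, 3}
insert 26 → {26, 23, 18, 11, 7, 3}
insert 15 → {26, 23, 18, 15, 11, 7, 3}
print next → 26; now {23, 18, 15, 11, 7, 3}
insert 10 → {23, 18, 15, 11, 10, 7, 3}
insert 16 → {23, 18, 16, 15, 11, 10, 7, 3}
print next → 23; now {18, 16, 15, 11, 10, 7, 3}
print next → 18; now {16, 15, 11, 10, 7, 3}
insert 4 → {16, 15, 11, 10, 7, 4, 3}
print next → 16; now {15, 11, 10, 7, 4, 3}
insert 14 → {15, 14, 11, 10, 7, 4, 3}
insert 22 → {22, 15, 14, 11, 10, 7, 4, 3}
insert 17 → {22, 17, 15, 14, 11, 10, 7, 4, 3}
insert 9 → {22, 17, 15, 14, 11, 10, 9, 7, 4, 3}
insert 33 → {33, 22, 17, 15, 14, 11, 10, 9, 7, 4, 3}
insert 30 → {33, 30, 22, 17, 15, 14, 11, 10, 9, 7, 4, 3}
insert 2 → {33, 30, 22, 17, 15, 14, 11, 10, 9, 7, 4, 3, 2}
print next → 33; now {30, 22, 17, 15, 14, 11, 10, 9, 7, 4, 3, 2}
insert 13 → {30, 22, 17, 15, 14, 13, 11, 10, 9, 7, 4, 3, 2}
print next → 30; now {22, 17, 15, 14, 13, 11, 10, 9, 7, 4, 3, 2}
print next → 22; now {17, 15, 14, 13, 11, 10, 9, 7, 4, 3, 2}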